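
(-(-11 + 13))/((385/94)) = -188/385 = -0.49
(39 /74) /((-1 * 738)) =-0.00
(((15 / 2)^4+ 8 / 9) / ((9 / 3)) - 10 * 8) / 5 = 421193 / 2160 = 195.00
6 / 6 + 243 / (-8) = -235 / 8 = -29.38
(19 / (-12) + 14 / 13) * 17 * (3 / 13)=-1343 / 676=-1.99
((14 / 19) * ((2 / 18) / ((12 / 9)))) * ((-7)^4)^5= 558545864083284007 / 114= 4899525123537579.01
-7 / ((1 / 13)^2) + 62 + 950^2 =901379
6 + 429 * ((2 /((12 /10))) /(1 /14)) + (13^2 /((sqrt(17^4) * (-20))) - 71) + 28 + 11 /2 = 57675561 /5780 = 9978.47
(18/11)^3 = 5832/1331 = 4.38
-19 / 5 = -3.80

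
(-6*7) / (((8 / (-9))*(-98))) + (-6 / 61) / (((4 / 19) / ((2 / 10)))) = -9831 / 17080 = -0.58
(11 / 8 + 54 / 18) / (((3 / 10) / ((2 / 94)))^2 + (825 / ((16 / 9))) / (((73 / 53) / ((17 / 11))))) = 127750 / 21009627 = 0.01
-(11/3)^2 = -121/9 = -13.44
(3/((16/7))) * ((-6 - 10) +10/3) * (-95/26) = 12635/208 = 60.75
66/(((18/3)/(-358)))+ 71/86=-338597/86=-3937.17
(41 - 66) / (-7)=25 / 7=3.57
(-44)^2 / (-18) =-968 / 9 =-107.56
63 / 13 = 4.85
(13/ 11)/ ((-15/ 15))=-13/ 11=-1.18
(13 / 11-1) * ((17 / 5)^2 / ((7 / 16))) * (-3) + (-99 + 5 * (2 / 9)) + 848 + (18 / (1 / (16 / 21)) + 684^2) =468605.41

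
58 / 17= 3.41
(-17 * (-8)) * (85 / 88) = 1445 / 11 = 131.36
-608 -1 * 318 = -926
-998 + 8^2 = -934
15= 15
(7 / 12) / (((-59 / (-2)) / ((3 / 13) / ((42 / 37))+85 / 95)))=3797 / 174876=0.02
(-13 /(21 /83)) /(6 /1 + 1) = -1079 /147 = -7.34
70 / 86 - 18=-739 / 43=-17.19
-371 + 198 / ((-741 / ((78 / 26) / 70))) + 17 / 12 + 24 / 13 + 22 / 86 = -1639319309 / 4460820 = -367.49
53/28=1.89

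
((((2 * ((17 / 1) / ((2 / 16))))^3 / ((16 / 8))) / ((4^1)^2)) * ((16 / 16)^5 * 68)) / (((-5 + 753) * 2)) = 314432 / 11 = 28584.73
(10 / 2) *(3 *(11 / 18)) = 55 / 6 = 9.17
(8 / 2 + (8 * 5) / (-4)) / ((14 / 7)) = -3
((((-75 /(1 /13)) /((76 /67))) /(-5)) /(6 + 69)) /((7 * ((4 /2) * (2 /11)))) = 9581 /10640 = 0.90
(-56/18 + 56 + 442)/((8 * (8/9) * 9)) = 2227/288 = 7.73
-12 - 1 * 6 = -18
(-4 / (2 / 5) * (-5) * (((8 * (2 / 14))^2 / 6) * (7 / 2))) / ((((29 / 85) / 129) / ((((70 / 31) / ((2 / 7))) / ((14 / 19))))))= 138890000 / 899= 154493.88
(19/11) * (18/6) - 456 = -4959/11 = -450.82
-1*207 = -207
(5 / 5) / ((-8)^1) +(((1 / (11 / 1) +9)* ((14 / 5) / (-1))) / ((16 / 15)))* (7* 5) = -73511 / 88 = -835.35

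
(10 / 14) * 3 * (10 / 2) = 75 / 7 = 10.71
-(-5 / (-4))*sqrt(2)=-1.77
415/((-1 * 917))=-415/917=-0.45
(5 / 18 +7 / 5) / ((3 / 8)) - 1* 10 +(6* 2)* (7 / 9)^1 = 514 / 135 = 3.81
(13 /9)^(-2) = 81 /169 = 0.48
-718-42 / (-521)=-374036 / 521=-717.92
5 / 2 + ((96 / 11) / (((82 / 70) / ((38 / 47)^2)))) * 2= 24388655 / 1992518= 12.24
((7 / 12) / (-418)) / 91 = -1 / 65208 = -0.00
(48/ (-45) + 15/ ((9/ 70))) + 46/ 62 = 18033/ 155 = 116.34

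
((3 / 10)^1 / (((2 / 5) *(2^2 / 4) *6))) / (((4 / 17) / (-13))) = -221 / 32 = -6.91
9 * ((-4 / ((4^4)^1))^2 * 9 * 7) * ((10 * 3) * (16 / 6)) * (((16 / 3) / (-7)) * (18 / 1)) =-1215 / 8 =-151.88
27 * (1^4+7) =216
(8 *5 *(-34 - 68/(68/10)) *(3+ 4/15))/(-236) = 4312/177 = 24.36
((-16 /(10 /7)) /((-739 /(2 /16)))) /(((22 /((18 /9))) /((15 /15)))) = 7 /40645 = 0.00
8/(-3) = -8/3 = -2.67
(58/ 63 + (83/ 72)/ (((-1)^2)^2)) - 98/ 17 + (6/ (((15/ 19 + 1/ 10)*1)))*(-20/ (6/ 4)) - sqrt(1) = -137026555/ 1447992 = -94.63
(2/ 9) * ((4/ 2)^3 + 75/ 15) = 26/ 9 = 2.89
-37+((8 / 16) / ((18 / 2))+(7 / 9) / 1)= -217 / 6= -36.17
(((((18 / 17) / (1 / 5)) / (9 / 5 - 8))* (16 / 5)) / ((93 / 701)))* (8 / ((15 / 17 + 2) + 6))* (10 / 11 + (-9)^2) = -2425347840 / 1596221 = -1519.43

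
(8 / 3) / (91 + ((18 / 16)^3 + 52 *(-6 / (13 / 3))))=4096 / 31371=0.13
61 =61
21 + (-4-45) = -28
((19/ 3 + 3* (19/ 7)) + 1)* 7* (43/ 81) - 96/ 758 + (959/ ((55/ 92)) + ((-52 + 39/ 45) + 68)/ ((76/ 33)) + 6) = 644760470017/ 384965460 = 1674.85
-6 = -6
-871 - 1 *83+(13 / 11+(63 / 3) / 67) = -701996 / 737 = -952.50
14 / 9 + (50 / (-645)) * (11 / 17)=9904 / 6579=1.51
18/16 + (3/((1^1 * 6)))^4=19/16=1.19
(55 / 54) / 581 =55 / 31374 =0.00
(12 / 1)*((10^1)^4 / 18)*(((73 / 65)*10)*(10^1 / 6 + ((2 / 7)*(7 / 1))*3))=67160000 / 117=574017.09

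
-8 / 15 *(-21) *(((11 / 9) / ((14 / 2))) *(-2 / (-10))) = 88 / 225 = 0.39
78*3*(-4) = -936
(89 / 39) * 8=712 / 39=18.26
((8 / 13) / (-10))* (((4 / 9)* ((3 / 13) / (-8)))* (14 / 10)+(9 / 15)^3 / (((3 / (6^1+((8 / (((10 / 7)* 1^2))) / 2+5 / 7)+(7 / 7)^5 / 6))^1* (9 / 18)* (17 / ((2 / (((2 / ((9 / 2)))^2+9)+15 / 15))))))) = 8940286 / 77867278125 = 0.00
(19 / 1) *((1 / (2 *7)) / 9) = 19 / 126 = 0.15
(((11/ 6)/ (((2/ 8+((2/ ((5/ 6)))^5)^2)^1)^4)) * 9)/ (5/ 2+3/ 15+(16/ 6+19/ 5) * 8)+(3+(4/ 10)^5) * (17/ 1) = 982753395590221256357922045859116759216842172660424687/ 19204124345571454391682723496706163297381945804603125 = 51.17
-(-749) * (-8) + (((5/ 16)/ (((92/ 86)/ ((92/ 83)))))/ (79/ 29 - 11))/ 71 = -5992.00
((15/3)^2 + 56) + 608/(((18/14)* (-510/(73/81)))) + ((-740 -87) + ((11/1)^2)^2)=2582855681/185895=13894.16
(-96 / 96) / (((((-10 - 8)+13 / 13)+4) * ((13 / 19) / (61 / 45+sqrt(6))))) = 0.43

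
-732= -732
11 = 11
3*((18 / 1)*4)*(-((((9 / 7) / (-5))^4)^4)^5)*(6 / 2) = -14157147634239809780501465413937672372383448467983463218766709918733580166170248 / 3353077164822748841188787625923370388228499573110866243697217455549154293219967491214428267909397618495859205722808837890625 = -0.00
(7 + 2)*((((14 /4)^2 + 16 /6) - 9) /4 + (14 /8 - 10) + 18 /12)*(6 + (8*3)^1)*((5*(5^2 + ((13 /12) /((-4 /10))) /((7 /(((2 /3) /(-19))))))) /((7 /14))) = -757513625 /2128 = -355974.45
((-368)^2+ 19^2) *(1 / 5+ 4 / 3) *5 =3123055 / 3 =1041018.33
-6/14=-3/7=-0.43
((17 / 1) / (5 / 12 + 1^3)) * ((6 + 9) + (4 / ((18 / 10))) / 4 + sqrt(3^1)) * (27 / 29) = 324 * sqrt(3) / 29 + 5040 / 29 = 193.14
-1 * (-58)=58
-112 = -112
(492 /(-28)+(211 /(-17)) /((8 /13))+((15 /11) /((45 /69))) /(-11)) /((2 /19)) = -83016795 /230384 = -360.34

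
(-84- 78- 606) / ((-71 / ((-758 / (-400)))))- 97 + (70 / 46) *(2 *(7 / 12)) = -18304283 / 244950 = -74.73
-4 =-4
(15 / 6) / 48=5 / 96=0.05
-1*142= -142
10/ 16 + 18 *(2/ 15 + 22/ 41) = 20801/ 1640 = 12.68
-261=-261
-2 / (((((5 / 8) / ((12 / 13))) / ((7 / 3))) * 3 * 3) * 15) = -448 / 8775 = -0.05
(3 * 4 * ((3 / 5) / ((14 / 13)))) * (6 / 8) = 5.01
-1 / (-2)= 1 / 2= 0.50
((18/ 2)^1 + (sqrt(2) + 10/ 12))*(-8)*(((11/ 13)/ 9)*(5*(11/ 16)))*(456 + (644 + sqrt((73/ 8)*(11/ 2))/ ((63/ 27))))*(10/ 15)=-605*(6*sqrt(2) + 59)*(3*sqrt(803) + 30800)/ 58968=-21384.34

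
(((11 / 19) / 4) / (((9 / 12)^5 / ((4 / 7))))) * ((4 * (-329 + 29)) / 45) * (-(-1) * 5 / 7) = -6.64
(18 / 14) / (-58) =-9 / 406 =-0.02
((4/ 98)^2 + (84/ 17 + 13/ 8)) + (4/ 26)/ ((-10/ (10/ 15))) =417551143/ 63674520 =6.56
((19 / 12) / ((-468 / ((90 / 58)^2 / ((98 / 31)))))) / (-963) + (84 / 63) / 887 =2450080369 / 1627019672096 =0.00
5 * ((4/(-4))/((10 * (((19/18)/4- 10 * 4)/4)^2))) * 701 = -29071872/8185321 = -3.55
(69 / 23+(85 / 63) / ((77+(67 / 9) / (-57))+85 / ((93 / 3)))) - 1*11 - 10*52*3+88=-13116221045 / 8862413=-1479.98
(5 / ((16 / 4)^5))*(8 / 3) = 5 / 384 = 0.01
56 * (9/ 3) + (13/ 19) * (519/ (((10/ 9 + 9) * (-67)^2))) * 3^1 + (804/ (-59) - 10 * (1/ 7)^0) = 5086387933/ 35225183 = 144.40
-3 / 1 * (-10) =30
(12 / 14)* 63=54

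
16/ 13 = 1.23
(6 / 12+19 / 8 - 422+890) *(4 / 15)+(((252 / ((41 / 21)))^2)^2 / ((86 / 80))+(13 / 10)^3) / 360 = 31377285370450799431 / 43742780280000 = 717313.47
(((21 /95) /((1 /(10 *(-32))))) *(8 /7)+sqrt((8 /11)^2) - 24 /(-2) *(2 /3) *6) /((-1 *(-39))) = -0.82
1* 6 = 6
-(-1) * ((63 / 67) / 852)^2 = 441 / 362064784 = 0.00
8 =8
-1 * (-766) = 766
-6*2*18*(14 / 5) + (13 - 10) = -3009 / 5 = -601.80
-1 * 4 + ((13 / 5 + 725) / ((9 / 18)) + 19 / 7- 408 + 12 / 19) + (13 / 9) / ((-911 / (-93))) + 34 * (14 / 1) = 2767411364 / 1817445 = 1522.69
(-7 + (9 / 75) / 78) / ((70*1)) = -4549 / 45500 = -0.10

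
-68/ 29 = -2.34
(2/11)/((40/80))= 4/11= 0.36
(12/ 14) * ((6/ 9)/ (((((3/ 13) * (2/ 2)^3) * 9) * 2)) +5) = 836/ 189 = 4.42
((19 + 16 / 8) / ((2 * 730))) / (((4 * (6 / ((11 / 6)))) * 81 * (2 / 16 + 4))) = 7 / 2128680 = 0.00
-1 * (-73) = 73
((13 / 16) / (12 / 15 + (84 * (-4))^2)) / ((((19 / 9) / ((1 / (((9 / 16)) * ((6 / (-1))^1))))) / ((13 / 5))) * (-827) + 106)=845 / 278537855992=0.00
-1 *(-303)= 303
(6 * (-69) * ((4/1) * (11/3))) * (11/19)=-66792/19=-3515.37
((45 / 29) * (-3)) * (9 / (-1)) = 1215 / 29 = 41.90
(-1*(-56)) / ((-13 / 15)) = -840 / 13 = -64.62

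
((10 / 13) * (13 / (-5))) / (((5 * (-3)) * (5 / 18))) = 12 / 25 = 0.48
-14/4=-7/2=-3.50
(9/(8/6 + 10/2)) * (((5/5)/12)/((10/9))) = 81/760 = 0.11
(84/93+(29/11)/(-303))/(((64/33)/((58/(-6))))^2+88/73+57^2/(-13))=-811417467575/225573524415537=-0.00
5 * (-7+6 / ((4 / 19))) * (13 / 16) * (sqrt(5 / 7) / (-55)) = -559 * sqrt(35) / 2464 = -1.34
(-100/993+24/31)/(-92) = -5183/708009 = -0.01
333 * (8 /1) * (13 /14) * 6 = 103896 /7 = 14842.29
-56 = -56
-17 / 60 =-0.28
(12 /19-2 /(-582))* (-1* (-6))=7022 /1843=3.81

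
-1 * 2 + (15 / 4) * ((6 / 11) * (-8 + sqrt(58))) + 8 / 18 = -1774 / 99 + 45 * sqrt(58) / 22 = -2.34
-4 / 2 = -2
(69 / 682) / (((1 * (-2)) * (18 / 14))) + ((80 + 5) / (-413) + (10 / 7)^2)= 1.80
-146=-146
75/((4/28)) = 525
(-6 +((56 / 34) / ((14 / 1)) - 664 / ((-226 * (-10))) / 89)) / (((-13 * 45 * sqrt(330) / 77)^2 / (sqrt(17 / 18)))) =-0.00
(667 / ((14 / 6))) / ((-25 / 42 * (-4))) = 6003 / 50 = 120.06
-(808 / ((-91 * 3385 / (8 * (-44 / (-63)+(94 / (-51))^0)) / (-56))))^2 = -30616125177856 / 7685730459225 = -3.98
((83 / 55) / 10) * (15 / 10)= 249 / 1100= 0.23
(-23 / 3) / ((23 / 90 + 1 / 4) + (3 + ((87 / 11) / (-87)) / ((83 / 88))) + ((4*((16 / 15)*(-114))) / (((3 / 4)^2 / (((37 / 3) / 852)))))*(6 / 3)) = 73191060 / 206451317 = 0.35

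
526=526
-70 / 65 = -14 / 13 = -1.08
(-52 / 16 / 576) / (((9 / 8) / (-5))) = 65 / 2592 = 0.03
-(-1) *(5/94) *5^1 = 25/94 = 0.27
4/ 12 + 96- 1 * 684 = -1763/ 3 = -587.67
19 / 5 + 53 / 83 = 4.44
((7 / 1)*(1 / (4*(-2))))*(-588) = 1029 / 2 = 514.50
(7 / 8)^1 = 0.88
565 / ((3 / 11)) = 6215 / 3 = 2071.67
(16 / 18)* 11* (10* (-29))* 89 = -2271280 / 9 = -252364.44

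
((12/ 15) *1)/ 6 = 2/ 15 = 0.13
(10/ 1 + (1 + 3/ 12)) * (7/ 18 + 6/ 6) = 125/ 8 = 15.62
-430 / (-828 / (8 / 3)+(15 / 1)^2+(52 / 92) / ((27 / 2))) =534060 / 106139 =5.03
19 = 19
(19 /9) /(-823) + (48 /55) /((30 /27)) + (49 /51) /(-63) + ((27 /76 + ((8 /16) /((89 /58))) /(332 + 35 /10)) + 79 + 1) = 3477181227058673 /42862613537700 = 81.12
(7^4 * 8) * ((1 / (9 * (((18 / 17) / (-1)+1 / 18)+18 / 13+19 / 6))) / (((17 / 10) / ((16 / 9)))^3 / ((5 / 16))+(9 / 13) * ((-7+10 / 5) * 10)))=-70636267520000 / 3736254544443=-18.91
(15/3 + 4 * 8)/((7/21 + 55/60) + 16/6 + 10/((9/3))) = 5.10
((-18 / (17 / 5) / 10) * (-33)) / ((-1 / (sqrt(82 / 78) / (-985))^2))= -0.00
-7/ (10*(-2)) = 7/ 20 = 0.35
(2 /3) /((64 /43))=43 /96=0.45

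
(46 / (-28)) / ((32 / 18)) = -207 / 224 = -0.92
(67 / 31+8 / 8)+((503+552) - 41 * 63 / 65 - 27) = 1997717 / 2015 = 991.42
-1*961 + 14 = -947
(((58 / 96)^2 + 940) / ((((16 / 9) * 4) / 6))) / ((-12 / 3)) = -198.36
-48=-48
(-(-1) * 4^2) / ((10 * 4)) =2 / 5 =0.40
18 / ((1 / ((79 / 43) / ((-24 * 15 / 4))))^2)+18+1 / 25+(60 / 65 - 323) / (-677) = 18.52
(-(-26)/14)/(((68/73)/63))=8541/68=125.60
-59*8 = -472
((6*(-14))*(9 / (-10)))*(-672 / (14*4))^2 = 54432 / 5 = 10886.40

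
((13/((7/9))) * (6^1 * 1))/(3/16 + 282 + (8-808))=-11232/57995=-0.19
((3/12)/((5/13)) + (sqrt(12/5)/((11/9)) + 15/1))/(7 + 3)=9 * sqrt(15)/275 + 313/200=1.69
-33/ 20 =-1.65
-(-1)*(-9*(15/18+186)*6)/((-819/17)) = 19057/91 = 209.42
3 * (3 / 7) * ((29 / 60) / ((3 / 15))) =87 / 28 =3.11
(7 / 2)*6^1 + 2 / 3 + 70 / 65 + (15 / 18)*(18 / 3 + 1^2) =743 / 26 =28.58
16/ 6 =8/ 3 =2.67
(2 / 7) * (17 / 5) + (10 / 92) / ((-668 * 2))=2089329 / 2150960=0.97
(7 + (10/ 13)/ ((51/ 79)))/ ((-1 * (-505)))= 5431/ 334815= 0.02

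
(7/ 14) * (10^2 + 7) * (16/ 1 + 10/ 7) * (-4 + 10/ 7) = -2397.67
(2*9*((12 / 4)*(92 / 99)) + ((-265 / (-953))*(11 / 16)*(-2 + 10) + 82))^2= 7858989885321 / 439573156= 17878.68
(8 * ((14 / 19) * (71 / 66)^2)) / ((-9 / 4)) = -564592 / 186219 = -3.03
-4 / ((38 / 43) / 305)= -26230 / 19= -1380.53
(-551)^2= 303601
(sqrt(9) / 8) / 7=3 / 56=0.05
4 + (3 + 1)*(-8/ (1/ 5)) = -156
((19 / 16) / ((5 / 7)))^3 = 2352637 / 512000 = 4.59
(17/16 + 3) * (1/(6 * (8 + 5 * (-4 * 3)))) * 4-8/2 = -389/96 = -4.05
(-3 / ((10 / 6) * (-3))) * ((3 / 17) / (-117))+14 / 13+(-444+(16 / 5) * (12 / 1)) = -446999 / 1105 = -404.52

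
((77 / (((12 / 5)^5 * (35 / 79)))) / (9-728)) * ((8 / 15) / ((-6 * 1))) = 108625 / 402547968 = 0.00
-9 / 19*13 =-117 / 19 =-6.16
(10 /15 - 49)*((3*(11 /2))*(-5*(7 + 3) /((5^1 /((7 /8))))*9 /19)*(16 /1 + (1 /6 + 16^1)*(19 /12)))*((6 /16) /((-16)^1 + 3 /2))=-17296125 /4864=-3555.95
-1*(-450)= 450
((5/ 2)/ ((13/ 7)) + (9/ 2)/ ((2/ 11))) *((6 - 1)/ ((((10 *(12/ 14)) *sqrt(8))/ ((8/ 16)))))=9499 *sqrt(2)/ 4992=2.69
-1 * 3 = -3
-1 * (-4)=4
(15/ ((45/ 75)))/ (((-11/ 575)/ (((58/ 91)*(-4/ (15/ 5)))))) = 3335000/ 3003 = 1110.56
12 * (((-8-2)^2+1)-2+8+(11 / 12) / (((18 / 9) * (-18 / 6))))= 7693 / 6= 1282.17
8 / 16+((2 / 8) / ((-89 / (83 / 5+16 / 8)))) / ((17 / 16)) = 6821 / 15130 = 0.45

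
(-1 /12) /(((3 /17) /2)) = -17 /18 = -0.94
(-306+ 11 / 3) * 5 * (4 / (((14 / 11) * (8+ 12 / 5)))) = -249425 / 546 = -456.82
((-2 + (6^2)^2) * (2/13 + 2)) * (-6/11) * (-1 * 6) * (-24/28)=-7818.29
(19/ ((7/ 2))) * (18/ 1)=684/ 7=97.71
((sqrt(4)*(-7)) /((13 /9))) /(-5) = 126 /65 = 1.94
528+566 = 1094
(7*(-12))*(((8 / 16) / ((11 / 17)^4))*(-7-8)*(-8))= -420945840 / 14641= -28751.17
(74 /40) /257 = 37 /5140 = 0.01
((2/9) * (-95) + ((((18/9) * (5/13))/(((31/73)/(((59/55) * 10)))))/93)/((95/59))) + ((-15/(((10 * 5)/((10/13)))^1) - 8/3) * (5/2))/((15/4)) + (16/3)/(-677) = -22.92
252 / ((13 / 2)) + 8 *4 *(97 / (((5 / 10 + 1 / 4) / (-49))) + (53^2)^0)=-7906232 / 39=-202723.90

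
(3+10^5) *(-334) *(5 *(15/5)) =-501015030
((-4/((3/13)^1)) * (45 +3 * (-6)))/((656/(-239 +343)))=-3042/41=-74.20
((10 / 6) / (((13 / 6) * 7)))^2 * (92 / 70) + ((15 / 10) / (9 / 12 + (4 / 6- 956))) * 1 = 0.01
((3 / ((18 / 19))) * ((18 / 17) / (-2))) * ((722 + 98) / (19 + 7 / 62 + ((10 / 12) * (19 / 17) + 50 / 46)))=-9997686 / 153679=-65.06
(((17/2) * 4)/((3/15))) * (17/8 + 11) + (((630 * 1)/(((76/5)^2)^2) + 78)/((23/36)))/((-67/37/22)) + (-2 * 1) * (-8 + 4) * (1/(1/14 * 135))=748.59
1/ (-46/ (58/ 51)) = -0.02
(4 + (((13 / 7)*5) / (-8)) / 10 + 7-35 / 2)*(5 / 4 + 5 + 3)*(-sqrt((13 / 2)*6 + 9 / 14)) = 27417*sqrt(7770) / 6272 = 385.32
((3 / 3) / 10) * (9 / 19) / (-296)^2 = 9 / 16647040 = 0.00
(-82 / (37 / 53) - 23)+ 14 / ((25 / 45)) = -115.26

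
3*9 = 27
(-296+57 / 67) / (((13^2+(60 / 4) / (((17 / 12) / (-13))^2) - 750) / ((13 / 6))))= -74294675 / 79246662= -0.94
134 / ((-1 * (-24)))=67 / 12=5.58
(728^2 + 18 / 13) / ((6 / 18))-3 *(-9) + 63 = 20670600 / 13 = 1590046.15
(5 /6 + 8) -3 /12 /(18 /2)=317 /36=8.81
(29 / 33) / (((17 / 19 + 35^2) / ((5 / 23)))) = 2755 / 17678628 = 0.00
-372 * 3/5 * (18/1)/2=-10044/5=-2008.80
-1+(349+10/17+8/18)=53402/153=349.03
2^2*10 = 40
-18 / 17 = -1.06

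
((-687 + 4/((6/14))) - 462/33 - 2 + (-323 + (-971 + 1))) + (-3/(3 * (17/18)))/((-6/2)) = -1986.31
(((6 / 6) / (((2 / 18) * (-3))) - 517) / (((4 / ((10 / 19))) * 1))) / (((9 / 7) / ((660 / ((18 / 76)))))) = -4004000 / 27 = -148296.30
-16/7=-2.29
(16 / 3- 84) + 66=-38 / 3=-12.67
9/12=3/4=0.75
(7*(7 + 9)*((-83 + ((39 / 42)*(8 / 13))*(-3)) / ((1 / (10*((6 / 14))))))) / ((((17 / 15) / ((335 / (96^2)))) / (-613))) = 3044387875 / 3808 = 799471.61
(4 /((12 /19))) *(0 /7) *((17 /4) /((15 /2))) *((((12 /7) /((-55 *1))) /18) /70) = 0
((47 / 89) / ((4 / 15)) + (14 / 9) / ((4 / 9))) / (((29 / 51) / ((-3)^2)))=895509 / 10324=86.74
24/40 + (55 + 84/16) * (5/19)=6253/380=16.46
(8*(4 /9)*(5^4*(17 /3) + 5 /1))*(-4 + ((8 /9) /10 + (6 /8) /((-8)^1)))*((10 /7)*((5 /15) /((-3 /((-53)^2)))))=22517827.67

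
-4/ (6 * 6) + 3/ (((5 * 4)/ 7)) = 0.94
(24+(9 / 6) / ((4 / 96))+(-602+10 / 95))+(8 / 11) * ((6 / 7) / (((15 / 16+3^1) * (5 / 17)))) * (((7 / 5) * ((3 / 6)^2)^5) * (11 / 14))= -302702077 / 558600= -541.89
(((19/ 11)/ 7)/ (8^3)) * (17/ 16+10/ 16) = 513/ 630784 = 0.00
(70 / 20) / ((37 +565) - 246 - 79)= 7 / 554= 0.01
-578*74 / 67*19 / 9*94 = -126684.56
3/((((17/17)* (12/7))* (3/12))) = 7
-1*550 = -550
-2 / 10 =-0.20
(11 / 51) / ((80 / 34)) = 11 / 120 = 0.09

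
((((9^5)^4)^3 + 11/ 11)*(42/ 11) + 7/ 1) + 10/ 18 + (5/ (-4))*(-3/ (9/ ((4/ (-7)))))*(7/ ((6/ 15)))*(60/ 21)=4754889253573584982753273828882414935129484510465154027536678/ 693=6861312054218737348850323000000000000000000000000000000000.00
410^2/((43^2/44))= 4000.22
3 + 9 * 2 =21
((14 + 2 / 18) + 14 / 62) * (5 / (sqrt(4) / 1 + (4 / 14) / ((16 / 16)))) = 8750 / 279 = 31.36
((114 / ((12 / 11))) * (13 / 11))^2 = 61009 / 4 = 15252.25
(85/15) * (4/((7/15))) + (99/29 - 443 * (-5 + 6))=-79376/203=-391.01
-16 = -16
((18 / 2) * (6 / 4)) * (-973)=-26271 / 2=-13135.50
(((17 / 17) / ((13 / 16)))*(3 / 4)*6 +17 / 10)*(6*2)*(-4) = -22584 / 65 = -347.45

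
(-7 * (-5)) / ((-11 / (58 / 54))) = -3.42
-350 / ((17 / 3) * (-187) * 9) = 350 / 9537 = 0.04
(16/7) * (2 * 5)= 22.86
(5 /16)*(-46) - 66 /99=-361 /24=-15.04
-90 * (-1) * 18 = 1620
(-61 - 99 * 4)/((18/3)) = -457/6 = -76.17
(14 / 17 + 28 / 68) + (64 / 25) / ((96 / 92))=4703 / 1275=3.69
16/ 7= 2.29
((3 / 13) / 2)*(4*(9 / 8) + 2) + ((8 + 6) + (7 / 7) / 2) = 15.25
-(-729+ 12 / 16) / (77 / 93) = 270909 / 308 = 879.57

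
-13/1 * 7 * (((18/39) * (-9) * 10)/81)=140/3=46.67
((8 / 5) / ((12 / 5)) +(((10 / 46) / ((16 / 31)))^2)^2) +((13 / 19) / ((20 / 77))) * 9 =127565533727053 / 5226803036160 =24.41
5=5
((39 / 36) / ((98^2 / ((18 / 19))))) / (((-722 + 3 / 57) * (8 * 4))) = -39 / 8431236352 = -0.00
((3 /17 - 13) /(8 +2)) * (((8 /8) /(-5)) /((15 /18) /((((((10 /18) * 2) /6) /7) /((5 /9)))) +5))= 218 /19125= 0.01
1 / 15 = 0.07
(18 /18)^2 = 1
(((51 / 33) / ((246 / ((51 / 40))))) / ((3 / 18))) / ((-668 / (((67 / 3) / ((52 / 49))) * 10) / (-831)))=12.58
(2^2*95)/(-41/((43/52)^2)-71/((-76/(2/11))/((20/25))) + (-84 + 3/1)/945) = -6.34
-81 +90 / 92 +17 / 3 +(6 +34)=-4741 / 138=-34.36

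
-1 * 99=-99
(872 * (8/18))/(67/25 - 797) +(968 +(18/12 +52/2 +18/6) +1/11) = 1962212609/1965942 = 998.10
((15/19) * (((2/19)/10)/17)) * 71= 213/6137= 0.03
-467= -467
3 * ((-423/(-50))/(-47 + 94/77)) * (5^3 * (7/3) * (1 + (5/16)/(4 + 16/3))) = -106953/640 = -167.11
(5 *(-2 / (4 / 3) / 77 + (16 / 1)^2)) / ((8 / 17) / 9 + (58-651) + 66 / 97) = -2925235305 / 1353635206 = -2.16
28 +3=31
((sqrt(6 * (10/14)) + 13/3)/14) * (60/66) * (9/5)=9 * sqrt(210)/539 + 39/77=0.75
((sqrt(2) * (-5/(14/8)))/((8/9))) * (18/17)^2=-7290 * sqrt(2)/2023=-5.10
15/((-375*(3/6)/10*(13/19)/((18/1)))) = -1368/65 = -21.05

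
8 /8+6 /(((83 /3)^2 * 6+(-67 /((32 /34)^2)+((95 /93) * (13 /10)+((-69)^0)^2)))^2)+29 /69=1134554768442894338 /798819008477090901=1.42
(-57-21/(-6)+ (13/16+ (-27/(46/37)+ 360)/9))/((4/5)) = -27785/1472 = -18.88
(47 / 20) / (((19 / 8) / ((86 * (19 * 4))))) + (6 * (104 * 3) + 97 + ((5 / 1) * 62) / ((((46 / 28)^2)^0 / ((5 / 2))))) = 46056 / 5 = 9211.20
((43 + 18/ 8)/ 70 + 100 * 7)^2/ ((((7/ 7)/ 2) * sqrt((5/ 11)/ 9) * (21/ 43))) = 1654940344723 * sqrt(55)/ 1372000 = 8945602.10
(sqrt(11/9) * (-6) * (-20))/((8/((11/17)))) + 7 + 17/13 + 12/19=2208/247 + 55 * sqrt(11)/17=19.67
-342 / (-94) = 171 / 47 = 3.64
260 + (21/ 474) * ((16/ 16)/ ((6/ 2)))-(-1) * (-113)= 69685/ 474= 147.01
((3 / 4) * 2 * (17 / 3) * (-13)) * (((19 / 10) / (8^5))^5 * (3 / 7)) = -1641653637 / 52890504608140026393395200000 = -0.00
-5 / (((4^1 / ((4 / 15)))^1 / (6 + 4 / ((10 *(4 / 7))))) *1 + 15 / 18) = -402 / 247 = -1.63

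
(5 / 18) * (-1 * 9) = -5 / 2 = -2.50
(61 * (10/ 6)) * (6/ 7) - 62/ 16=4663/ 56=83.27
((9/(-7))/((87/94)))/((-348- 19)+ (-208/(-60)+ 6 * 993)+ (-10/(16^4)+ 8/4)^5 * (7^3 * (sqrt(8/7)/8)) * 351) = 4053028462238796235863915336350244708896679295419678720/138101887849969922761517187562479401588130708792278764793175461- 14234769200242957465480783001269855155651325014206054400 * sqrt(14)/19728841121424274680216741080354200226875815541754109256167923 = -0.00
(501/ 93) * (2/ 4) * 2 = 167/ 31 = 5.39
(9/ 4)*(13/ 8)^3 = 19773/ 2048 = 9.65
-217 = -217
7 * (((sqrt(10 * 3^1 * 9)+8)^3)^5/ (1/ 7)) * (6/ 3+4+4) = 323217732263629320044427.40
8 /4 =2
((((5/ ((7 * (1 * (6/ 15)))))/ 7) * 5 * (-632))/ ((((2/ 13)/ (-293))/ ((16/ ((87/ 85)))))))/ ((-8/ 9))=-38366152500/ 1421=-26999403.59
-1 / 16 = -0.06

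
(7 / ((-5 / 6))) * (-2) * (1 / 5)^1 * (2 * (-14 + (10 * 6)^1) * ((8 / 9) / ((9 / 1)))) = 20608 / 675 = 30.53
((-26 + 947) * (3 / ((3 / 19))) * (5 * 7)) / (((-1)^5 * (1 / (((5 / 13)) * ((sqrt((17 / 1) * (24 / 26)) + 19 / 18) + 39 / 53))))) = -6124650 * sqrt(663) / 169-1744504475 / 4134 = -1355139.20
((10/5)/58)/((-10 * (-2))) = 1/580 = 0.00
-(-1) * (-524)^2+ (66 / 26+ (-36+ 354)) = 3573655 / 13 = 274896.54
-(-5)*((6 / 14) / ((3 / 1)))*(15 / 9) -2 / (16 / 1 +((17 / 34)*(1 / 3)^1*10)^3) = 12791 / 11697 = 1.09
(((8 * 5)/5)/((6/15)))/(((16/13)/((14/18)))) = 455/36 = 12.64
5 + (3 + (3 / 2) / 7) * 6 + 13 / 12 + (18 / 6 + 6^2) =5407 / 84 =64.37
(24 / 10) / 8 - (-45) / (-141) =-9 / 470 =-0.02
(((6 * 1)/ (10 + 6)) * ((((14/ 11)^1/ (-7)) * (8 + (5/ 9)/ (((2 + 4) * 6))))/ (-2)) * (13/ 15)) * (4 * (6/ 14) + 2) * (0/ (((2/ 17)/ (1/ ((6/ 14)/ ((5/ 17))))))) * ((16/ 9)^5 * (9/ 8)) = 0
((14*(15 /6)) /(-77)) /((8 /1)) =-5 /88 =-0.06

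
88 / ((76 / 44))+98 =2830 / 19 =148.95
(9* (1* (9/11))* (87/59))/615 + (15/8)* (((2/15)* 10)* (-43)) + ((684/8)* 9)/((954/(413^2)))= 137474.12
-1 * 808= -808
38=38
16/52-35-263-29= -4247/13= -326.69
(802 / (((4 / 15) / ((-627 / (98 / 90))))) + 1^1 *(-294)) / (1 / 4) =-339484074 / 49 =-6928246.41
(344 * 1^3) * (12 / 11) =4128 / 11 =375.27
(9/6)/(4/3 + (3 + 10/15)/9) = 81/94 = 0.86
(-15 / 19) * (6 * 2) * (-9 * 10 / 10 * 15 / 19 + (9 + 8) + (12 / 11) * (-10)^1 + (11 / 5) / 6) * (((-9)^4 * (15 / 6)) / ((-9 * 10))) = -8881407 / 7942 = -1118.28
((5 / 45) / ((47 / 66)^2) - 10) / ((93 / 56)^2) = -22585472 / 6368547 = -3.55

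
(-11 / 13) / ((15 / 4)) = -44 / 195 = -0.23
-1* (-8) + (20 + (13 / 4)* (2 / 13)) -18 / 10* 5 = 39 / 2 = 19.50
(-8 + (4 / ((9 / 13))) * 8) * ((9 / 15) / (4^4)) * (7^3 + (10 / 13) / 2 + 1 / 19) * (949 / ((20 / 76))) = 266278231 / 2400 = 110949.26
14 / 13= 1.08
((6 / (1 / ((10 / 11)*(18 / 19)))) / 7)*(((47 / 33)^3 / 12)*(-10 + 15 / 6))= -2595575 / 1947253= -1.33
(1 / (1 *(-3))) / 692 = -1 / 2076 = -0.00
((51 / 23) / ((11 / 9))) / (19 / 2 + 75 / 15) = 918 / 7337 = 0.13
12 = 12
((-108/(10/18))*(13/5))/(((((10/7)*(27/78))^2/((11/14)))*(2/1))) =-507507/625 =-812.01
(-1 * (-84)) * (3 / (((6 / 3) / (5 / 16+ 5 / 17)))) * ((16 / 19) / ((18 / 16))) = 18480 / 323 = 57.21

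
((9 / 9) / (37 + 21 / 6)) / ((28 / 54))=1 / 21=0.05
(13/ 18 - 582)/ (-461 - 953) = 10463/ 25452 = 0.41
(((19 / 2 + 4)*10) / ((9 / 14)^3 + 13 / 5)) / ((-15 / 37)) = -4568760 / 39317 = -116.20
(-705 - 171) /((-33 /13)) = 345.09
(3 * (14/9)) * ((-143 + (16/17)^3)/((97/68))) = -13037976/28033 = -465.09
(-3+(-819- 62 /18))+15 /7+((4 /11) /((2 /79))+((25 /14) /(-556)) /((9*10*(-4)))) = -4987044169 /6164928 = -808.94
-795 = -795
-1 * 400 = -400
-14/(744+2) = -7/373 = -0.02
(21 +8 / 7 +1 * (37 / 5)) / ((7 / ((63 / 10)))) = 4653 / 175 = 26.59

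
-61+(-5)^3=-186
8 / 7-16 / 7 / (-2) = 16 / 7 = 2.29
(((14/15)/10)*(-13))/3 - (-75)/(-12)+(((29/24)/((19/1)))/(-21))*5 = -177411/26600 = -6.67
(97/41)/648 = 97/26568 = 0.00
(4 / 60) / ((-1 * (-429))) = 1 / 6435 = 0.00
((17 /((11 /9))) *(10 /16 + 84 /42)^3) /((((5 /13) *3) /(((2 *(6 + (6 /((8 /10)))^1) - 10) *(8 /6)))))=34793577 /7040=4942.27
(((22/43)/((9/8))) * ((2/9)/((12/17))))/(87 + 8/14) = 10472/6405237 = 0.00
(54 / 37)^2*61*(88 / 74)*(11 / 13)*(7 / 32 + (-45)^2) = 348710200443 / 1316978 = 264780.58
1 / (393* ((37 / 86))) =86 / 14541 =0.01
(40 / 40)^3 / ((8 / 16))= 2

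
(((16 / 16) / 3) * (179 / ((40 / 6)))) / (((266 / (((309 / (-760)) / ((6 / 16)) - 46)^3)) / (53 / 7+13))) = -5884724701926 / 81450625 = -72248.98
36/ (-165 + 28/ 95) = -3420/ 15647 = -0.22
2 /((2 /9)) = 9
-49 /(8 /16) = -98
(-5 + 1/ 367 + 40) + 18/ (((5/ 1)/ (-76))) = -437826/ 1835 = -238.60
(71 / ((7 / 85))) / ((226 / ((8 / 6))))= 12070 / 2373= 5.09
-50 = -50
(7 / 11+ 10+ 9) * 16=3456 / 11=314.18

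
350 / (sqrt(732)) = 175 * sqrt(183) / 183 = 12.94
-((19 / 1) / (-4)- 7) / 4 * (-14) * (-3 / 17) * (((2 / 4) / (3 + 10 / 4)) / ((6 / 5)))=1645 / 2992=0.55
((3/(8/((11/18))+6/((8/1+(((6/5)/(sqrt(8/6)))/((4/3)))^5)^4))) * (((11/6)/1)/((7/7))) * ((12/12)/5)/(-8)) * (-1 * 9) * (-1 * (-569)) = 830821250702701668498870025322496000000000000000000000000 * sqrt(3)/1652012393397779289979900003360018401597200529855598967698009+113726510285279196533077208574682704653593281680028133327040221641/2114575863549157491174272004300823554044416678215166678653451520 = 53.78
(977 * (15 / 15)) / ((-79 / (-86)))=84022 / 79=1063.57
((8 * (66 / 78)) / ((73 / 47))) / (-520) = -517 / 61685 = -0.01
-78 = -78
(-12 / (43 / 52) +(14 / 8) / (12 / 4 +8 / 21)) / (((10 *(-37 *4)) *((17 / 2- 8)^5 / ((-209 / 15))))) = -2381137 / 564805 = -4.22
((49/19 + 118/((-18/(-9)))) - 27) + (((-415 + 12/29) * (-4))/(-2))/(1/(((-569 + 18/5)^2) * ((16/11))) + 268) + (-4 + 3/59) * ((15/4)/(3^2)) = 12088417233113435/405114057783252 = 29.84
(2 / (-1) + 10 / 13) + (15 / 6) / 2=1 / 52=0.02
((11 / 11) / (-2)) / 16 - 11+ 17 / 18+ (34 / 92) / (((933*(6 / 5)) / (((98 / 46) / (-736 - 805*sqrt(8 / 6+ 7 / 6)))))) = -10.09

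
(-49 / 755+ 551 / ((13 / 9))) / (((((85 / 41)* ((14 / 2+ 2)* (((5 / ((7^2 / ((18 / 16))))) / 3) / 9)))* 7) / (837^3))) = 1679941532567184768 / 4171375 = 402730881919.56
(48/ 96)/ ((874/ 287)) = 287/ 1748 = 0.16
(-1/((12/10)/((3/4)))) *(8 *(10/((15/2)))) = -20/3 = -6.67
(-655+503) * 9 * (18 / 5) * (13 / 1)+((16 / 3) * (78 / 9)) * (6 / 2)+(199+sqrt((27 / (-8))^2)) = -7641763 / 120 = -63681.36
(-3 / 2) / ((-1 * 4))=3 / 8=0.38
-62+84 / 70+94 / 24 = -3413 / 60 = -56.88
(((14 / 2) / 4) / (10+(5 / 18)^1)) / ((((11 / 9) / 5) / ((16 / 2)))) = 2268 / 407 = 5.57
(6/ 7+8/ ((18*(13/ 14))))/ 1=1094/ 819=1.34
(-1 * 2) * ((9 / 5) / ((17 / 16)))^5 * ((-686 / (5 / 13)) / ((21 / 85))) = 52588481347584 / 261003125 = 201486.02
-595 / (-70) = 17 / 2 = 8.50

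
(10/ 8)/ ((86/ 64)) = 40/ 43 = 0.93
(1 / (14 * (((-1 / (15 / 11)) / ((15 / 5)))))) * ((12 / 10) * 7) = -27 / 11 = -2.45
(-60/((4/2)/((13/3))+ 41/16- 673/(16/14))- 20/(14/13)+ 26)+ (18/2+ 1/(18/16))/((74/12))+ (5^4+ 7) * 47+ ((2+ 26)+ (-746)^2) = 18502839733286/31560963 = 586257.13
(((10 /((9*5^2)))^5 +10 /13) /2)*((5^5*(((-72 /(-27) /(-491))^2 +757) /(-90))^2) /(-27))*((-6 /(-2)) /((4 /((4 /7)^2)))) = -2489060491292821772556868537 /3227234353422627454103925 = -771.27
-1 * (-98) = 98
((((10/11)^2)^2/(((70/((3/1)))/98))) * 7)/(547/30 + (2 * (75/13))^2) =1490580000/11236132963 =0.13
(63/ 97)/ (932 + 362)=0.00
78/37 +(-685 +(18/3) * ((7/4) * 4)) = -23713/37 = -640.89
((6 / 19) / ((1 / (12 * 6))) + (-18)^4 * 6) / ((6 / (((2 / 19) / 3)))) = 1329744 / 361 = 3683.50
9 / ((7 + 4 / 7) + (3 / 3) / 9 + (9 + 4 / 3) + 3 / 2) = 1134 / 2459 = 0.46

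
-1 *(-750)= 750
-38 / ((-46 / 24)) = 456 / 23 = 19.83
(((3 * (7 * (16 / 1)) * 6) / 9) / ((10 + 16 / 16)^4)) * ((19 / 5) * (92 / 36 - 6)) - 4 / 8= -922717 / 1317690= -0.70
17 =17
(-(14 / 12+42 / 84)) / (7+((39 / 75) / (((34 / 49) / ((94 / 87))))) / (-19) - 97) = 1170875 / 63257189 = 0.02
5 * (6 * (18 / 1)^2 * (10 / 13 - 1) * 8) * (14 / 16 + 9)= -2303640 / 13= -177203.08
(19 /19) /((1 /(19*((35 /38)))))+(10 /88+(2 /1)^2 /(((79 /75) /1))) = 74425 /3476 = 21.41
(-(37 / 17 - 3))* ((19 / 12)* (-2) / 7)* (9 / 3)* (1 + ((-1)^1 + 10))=-11.18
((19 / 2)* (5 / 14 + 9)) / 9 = 2489 / 252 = 9.88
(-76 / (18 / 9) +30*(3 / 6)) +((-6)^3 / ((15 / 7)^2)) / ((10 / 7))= -6991 / 125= -55.93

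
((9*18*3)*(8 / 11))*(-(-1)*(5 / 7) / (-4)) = -4860 / 77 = -63.12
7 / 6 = 1.17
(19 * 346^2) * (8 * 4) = 72787328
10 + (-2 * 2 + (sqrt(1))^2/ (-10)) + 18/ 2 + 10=249/ 10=24.90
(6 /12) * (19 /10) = 19 /20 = 0.95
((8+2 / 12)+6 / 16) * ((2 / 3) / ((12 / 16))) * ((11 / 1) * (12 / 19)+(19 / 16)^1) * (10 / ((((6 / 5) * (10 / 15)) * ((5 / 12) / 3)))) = 2534825 / 456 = 5558.83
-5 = -5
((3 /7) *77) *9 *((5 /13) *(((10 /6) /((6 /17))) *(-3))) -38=-43063 /26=-1656.27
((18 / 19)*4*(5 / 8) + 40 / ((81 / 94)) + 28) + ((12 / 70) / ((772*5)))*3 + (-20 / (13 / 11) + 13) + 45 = 117.87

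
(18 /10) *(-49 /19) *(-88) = 38808 /95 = 408.51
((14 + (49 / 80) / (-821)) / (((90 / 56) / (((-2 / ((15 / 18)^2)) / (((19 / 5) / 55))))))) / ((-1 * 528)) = 6436297 / 9359400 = 0.69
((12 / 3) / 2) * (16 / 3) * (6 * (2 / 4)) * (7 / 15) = 224 / 15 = 14.93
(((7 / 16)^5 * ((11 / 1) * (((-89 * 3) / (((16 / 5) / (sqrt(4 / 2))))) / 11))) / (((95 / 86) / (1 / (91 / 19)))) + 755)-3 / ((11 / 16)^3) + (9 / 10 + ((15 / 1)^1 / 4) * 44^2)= 106568749 / 13310-27565881 * sqrt(2) / 109051904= 8006.31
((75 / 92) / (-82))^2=5625 / 56911936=0.00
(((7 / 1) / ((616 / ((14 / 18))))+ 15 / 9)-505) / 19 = -398633 / 15048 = -26.49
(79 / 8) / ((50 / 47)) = 3713 / 400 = 9.28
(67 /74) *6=201 /37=5.43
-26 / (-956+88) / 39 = 1 / 1302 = 0.00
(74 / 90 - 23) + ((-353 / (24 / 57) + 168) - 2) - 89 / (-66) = -2745089 / 3960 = -693.20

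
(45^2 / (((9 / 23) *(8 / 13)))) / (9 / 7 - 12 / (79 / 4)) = 496041 / 40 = 12401.02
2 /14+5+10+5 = 141 /7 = 20.14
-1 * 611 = -611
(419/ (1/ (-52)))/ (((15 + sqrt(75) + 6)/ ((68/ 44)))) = -1296386/ 671 + 925990*sqrt(3)/ 2013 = -1135.27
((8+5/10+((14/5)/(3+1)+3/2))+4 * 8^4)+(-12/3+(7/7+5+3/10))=16397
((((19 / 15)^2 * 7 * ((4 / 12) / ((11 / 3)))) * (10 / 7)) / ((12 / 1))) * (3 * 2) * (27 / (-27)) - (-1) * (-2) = -1351 / 495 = -2.73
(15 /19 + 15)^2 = 90000 /361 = 249.31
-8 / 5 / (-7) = 8 / 35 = 0.23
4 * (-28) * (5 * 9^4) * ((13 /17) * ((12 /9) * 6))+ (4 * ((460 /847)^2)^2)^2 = -101218217373316577495874732807040 /4503147827343261174184337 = -22477214.00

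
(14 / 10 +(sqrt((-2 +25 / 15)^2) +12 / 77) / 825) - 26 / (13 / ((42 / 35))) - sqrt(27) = -6.20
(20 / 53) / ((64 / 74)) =185 / 424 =0.44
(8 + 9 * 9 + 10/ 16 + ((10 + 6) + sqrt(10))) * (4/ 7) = 4 * sqrt(10)/ 7 + 845/ 14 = 62.16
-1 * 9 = -9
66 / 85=0.78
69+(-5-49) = 15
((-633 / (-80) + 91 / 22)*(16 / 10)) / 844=10603 / 464200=0.02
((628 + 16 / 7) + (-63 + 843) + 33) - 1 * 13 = 10012 / 7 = 1430.29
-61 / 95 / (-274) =61 / 26030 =0.00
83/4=20.75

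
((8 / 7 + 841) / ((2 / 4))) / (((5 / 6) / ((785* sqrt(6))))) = 11106180* sqrt(6) / 7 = 3886353.43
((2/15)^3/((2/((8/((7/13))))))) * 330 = 9152/1575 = 5.81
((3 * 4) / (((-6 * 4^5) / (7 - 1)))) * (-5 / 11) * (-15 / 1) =-225 / 2816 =-0.08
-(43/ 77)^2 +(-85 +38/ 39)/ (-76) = 0.79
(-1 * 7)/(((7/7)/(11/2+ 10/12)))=-133/3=-44.33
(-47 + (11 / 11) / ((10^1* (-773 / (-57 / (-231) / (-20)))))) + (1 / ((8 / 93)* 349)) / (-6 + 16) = -390501494673 / 8309131600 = -47.00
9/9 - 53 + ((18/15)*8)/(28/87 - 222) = -2509268/48215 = -52.04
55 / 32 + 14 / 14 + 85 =2807 / 32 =87.72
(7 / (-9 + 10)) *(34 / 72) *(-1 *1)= -119 / 36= -3.31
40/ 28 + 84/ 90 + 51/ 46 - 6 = -12217/ 4830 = -2.53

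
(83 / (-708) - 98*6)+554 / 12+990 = 317219 / 708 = 448.05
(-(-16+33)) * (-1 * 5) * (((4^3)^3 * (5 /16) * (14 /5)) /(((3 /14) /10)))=2729574400 /3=909858133.33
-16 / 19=-0.84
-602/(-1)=602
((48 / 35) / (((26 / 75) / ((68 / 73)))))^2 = 599270400 / 44129449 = 13.58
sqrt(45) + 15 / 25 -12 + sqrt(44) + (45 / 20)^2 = -507 / 80 + 2*sqrt(11) + 3*sqrt(5) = 7.00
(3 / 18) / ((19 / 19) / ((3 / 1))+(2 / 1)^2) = 1 / 26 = 0.04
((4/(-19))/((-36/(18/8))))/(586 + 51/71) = 71/3165932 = 0.00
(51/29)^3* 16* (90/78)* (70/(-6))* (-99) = 36770857200/317057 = 115975.54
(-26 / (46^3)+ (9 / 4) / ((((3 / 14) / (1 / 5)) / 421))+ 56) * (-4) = -228763869 / 60835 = -3760.40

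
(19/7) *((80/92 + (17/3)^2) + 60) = 365693/1449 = 252.38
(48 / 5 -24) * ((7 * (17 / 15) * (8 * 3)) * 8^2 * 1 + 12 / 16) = -4387086 / 25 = -175483.44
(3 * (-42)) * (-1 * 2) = 252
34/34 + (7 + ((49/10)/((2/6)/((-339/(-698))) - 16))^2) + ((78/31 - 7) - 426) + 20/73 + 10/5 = -23059258824993193/54888946418800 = -420.11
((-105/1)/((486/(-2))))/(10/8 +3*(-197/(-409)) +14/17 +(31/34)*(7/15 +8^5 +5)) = 695300/48088972431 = 0.00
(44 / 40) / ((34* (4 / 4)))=11 / 340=0.03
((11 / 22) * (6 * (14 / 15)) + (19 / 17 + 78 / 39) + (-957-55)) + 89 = -77952 / 85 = -917.08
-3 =-3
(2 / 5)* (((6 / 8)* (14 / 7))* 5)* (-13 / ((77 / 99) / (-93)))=4663.29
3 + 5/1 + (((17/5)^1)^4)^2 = 6978882441/390625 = 17865.94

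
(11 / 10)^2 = 1.21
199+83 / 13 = 2670 / 13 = 205.38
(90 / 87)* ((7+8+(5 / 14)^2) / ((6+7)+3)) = 0.98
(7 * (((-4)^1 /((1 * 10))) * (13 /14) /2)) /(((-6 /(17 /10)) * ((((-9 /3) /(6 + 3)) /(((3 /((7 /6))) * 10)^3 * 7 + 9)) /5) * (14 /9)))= -11600725149 /27440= -422766.95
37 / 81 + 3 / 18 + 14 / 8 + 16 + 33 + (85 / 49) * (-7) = 88975 / 2268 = 39.23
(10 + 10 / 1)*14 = 280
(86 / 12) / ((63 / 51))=731 / 126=5.80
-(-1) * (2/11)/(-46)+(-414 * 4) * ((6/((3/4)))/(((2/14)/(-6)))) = 140773247/253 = 556416.00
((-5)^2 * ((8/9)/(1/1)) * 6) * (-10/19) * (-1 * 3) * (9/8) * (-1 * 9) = -40500/19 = -2131.58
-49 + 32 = -17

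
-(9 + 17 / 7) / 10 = -8 / 7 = -1.14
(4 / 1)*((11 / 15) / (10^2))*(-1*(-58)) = 638 / 375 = 1.70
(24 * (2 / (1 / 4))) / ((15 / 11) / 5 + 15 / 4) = 2816 / 59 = 47.73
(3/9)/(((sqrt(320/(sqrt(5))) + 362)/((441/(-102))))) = -290557309/72983165188-35476 * sqrt(5)/18245791297 + 784 * 5^(3/4)/18245791297 + 1605289 * 5^(1/4)/18245791297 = -0.00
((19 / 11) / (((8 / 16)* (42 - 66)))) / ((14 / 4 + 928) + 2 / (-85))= -1615 / 10451166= -0.00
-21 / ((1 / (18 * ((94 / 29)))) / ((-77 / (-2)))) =-1367982 / 29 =-47171.79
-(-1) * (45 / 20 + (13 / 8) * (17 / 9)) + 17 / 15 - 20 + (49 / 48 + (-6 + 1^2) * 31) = -120619 / 720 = -167.53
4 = 4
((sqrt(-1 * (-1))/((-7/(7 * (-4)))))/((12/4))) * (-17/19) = -68/57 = -1.19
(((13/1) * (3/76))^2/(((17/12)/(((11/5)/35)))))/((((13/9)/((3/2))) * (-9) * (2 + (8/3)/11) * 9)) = -42471/635793200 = -0.00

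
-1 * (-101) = 101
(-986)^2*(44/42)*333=2374102632/7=339157518.86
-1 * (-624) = 624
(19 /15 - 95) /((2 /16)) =-11248 /15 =-749.87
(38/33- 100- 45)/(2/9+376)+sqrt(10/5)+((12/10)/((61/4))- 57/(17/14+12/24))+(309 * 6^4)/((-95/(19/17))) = -1832673021917/386241020+sqrt(2) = -4743.48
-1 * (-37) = 37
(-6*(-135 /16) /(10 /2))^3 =531441 /512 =1037.97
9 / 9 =1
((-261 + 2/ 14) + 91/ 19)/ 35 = -34057/ 4655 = -7.32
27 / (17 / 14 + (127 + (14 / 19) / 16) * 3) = 28728 / 406823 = 0.07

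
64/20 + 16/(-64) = 2.95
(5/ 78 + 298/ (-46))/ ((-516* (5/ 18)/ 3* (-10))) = -34521/ 2571400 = -0.01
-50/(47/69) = -3450/47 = -73.40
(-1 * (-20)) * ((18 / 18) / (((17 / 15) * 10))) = 30 / 17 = 1.76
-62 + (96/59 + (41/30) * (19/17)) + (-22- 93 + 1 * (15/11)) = -57089749/330990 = -172.48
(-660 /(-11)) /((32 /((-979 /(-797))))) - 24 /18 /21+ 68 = 28214435 /401688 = 70.24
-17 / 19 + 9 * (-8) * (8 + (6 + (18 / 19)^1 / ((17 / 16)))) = -346609 / 323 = -1073.09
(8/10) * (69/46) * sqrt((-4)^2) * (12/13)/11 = 288/715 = 0.40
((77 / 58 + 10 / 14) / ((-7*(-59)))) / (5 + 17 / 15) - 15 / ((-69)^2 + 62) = -24488805 / 10628773064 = -0.00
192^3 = 7077888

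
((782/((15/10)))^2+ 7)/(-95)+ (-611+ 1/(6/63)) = -5919173/1710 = -3461.50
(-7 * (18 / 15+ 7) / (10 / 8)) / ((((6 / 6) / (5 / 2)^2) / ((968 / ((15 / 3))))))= -277816 / 5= -55563.20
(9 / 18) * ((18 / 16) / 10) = 9 / 160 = 0.06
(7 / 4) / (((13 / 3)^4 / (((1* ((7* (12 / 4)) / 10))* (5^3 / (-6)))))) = -99225 / 456976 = -0.22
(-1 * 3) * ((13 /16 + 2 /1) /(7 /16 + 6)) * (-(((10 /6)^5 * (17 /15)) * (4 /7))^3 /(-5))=-76765625000000 /506932535403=-151.43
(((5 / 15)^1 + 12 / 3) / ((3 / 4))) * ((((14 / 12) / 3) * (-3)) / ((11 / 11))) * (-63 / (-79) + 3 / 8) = -7.90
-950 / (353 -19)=-475 / 167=-2.84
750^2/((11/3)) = 1687500/11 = 153409.09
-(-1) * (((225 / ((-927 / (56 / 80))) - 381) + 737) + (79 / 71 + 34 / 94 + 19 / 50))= 3073502217 / 8592775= 357.68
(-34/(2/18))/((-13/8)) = 2448/13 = 188.31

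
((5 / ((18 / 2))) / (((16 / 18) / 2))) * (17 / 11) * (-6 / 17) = -15 / 22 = -0.68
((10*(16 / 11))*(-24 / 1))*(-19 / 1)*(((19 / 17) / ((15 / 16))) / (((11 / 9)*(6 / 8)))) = 17743872 / 2057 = 8626.09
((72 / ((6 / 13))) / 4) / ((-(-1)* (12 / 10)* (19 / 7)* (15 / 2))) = 91 / 57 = 1.60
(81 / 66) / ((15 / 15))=27 / 22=1.23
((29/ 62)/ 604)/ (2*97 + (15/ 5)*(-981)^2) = 29/ 108122749096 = 0.00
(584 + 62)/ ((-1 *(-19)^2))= -34/ 19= -1.79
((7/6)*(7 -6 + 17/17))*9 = 21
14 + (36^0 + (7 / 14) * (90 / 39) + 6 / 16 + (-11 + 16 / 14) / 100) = 299031 / 18200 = 16.43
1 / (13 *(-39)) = -1 / 507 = -0.00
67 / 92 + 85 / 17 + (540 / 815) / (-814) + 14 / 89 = 5.88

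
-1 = -1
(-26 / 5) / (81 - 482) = 26 / 2005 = 0.01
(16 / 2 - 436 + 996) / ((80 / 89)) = 6319 / 10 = 631.90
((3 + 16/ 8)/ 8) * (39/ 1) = 195/ 8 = 24.38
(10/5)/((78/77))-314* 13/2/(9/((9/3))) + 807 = 5017/39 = 128.64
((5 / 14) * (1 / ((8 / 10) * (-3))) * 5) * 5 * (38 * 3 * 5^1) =-2120.54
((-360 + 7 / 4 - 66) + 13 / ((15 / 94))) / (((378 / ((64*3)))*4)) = -41134 / 945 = -43.53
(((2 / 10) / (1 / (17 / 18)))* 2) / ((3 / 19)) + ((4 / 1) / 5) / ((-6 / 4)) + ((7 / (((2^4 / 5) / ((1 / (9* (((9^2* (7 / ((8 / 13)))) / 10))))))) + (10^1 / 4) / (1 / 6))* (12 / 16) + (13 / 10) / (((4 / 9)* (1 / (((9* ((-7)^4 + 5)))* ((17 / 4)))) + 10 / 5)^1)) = 13.76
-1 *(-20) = 20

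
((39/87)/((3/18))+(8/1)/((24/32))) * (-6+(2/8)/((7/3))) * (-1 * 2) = 4565/29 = 157.41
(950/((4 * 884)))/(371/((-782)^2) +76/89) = 380179075/1209229918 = 0.31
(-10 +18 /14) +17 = 58 /7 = 8.29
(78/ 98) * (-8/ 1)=-312/ 49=-6.37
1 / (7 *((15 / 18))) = 6 / 35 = 0.17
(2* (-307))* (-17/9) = 10438/9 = 1159.78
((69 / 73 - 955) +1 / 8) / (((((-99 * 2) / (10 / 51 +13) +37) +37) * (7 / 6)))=-160682115 / 11593568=-13.86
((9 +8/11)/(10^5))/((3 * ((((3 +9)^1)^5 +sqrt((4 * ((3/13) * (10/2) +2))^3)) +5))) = 58496353123/448925108554391700000 - 57031 * sqrt(533)/56115638569298962500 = 0.00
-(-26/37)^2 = -676/1369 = -0.49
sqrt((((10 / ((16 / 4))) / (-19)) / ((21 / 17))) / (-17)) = sqrt(3990) / 798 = 0.08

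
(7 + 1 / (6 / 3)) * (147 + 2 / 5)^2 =1629507 / 10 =162950.70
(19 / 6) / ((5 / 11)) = 209 / 30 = 6.97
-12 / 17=-0.71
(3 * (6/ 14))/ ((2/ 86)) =387/ 7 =55.29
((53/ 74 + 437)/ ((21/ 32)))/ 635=172752/ 164465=1.05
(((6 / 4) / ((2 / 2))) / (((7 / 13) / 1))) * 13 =507 / 14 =36.21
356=356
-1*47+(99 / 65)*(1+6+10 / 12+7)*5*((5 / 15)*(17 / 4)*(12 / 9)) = 12977 / 78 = 166.37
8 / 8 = 1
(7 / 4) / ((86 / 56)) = 49 / 43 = 1.14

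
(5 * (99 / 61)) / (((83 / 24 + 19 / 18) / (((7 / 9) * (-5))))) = -5544 / 793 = -6.99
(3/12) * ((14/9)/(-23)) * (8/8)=-0.02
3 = 3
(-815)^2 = 664225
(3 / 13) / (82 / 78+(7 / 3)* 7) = 3 / 226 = 0.01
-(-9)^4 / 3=-2187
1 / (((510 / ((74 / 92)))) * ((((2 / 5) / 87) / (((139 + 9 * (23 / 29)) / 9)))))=78403 / 14076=5.57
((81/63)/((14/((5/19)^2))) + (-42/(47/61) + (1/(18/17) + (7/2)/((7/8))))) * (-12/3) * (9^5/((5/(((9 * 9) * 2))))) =1576589158203768/4156915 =379269039.23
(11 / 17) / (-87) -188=-278063 / 1479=-188.01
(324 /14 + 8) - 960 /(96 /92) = -6222 /7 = -888.86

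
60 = 60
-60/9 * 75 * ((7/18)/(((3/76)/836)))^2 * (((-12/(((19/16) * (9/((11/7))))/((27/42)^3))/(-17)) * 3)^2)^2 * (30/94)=-1349397437965917880320000/2662355855568802463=-506843.38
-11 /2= -5.50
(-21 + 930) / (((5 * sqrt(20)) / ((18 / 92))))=8181 * sqrt(5) / 2300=7.95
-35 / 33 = -1.06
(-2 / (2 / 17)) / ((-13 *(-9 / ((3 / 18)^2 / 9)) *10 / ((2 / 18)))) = -17 / 3411720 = -0.00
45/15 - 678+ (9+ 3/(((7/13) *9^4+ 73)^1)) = -31219377/46876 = -666.00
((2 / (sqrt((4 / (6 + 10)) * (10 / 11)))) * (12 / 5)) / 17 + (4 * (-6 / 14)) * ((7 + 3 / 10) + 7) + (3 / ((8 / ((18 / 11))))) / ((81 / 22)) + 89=24 * sqrt(110) / 425 + 13577 / 210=65.24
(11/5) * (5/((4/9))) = 99/4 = 24.75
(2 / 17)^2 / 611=4 / 176579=0.00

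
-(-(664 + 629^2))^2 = -157057653025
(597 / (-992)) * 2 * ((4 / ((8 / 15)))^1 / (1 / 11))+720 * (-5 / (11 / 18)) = -5990.21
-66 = -66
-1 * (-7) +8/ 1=15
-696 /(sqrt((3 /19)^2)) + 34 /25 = -110166 /25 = -4406.64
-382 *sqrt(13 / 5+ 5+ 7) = -382 *sqrt(365) / 5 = -1459.62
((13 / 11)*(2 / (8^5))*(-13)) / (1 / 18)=-1521 / 90112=-0.02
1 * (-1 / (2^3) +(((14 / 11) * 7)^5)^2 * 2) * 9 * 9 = 105892635770525145582423 / 207499396808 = 510327439016.64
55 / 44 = 5 / 4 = 1.25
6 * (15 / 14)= 45 / 7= 6.43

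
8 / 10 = 4 / 5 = 0.80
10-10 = 0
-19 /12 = -1.58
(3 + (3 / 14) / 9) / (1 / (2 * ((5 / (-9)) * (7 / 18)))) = -635 / 486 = -1.31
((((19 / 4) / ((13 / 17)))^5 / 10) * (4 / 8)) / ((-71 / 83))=-291803639320969 / 539889725440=-540.49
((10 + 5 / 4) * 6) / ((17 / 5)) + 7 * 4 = 1627 / 34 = 47.85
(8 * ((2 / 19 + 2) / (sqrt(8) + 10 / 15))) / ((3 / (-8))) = 1280 / 323 -3840 * sqrt(2) / 323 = -12.85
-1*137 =-137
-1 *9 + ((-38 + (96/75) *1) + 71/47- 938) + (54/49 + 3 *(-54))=-65814404/57575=-1143.11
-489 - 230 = -719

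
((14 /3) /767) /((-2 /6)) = -0.02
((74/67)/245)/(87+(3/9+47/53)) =11766/230253205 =0.00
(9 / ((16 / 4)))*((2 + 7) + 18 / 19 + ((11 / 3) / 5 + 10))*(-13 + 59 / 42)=-205027 / 380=-539.54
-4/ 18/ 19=-2/ 171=-0.01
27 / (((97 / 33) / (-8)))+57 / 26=-179799 / 2522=-71.29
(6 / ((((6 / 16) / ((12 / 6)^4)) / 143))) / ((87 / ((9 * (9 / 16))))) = 61776 / 29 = 2130.21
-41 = -41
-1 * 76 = -76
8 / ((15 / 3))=1.60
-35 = -35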